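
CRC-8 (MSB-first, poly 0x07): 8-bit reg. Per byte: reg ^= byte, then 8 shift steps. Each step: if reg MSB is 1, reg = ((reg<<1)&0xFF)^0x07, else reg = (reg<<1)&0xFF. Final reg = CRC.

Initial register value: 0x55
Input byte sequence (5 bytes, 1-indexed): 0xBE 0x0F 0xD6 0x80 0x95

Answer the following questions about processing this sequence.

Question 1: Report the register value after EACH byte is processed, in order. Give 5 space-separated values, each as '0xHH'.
0x9F 0xF9 0xCD 0xE4 0x50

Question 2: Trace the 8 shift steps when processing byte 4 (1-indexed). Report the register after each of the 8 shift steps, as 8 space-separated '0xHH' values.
After byte 1 (0xBE): reg=0x9F
After byte 2 (0x0F): reg=0xF9
After byte 3 (0xD6): reg=0xCD
Register before byte 4: 0xCD
After XOR with byte 0x80: 0x4D

Answer: 0x9A 0x33 0x66 0xCC 0x9F 0x39 0x72 0xE4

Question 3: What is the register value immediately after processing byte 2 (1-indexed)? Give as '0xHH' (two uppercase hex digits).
After byte 1 (0xBE): reg=0x9F
After byte 2 (0x0F): reg=0xF9

Answer: 0xF9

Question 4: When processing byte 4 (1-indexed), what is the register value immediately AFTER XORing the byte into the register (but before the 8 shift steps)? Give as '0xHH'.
Register before byte 4: 0xCD
Byte 4: 0x80
0xCD XOR 0x80 = 0x4D

Answer: 0x4D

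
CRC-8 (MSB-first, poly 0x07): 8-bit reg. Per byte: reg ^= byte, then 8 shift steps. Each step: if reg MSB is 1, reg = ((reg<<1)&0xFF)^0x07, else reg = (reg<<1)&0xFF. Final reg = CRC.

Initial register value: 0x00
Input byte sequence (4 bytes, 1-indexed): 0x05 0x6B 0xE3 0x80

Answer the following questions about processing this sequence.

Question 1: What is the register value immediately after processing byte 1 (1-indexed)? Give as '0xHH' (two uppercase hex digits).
After byte 1 (0x05): reg=0x1B

Answer: 0x1B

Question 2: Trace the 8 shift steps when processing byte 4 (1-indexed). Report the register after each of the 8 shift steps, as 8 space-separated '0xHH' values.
Answer: 0x0D 0x1A 0x34 0x68 0xD0 0xA7 0x49 0x92

Derivation:
After byte 1 (0x05): reg=0x1B
After byte 2 (0x6B): reg=0x57
After byte 3 (0xE3): reg=0x05
Register before byte 4: 0x05
After XOR with byte 0x80: 0x85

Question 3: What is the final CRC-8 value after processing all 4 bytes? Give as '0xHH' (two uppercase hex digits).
After byte 1 (0x05): reg=0x1B
After byte 2 (0x6B): reg=0x57
After byte 3 (0xE3): reg=0x05
After byte 4 (0x80): reg=0x92

Answer: 0x92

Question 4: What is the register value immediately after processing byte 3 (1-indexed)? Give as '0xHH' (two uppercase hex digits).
Answer: 0x05

Derivation:
After byte 1 (0x05): reg=0x1B
After byte 2 (0x6B): reg=0x57
After byte 3 (0xE3): reg=0x05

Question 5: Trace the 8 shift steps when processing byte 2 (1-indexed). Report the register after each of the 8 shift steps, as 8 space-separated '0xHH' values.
Answer: 0xE0 0xC7 0x89 0x15 0x2A 0x54 0xA8 0x57

Derivation:
After byte 1 (0x05): reg=0x1B
Register before byte 2: 0x1B
After XOR with byte 0x6B: 0x70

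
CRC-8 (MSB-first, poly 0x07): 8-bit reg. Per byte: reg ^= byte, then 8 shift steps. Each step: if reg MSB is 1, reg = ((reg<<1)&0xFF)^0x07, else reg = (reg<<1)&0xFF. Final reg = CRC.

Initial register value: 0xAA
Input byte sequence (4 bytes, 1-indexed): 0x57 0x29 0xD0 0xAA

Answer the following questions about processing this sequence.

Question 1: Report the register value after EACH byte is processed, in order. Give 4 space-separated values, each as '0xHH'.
0xFD 0x22 0xD0 0x61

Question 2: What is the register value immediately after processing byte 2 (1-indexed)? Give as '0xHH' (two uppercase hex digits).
After byte 1 (0x57): reg=0xFD
After byte 2 (0x29): reg=0x22

Answer: 0x22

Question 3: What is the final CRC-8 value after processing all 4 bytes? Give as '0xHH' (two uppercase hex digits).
Answer: 0x61

Derivation:
After byte 1 (0x57): reg=0xFD
After byte 2 (0x29): reg=0x22
After byte 3 (0xD0): reg=0xD0
After byte 4 (0xAA): reg=0x61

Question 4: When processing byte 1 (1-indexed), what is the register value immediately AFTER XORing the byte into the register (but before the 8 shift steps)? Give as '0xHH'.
Register before byte 1: 0xAA
Byte 1: 0x57
0xAA XOR 0x57 = 0xFD

Answer: 0xFD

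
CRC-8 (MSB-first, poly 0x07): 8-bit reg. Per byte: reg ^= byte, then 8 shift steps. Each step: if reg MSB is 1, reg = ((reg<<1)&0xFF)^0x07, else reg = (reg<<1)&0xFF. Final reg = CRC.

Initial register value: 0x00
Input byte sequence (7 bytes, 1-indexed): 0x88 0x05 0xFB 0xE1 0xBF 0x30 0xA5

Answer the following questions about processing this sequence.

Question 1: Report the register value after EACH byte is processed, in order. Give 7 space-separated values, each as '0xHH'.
0xB1 0x05 0xF4 0x6B 0x22 0x7E 0x0F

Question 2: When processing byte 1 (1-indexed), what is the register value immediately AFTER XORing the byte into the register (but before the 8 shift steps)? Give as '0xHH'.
Answer: 0x88

Derivation:
Register before byte 1: 0x00
Byte 1: 0x88
0x00 XOR 0x88 = 0x88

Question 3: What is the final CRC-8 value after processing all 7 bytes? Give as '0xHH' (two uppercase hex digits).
After byte 1 (0x88): reg=0xB1
After byte 2 (0x05): reg=0x05
After byte 3 (0xFB): reg=0xF4
After byte 4 (0xE1): reg=0x6B
After byte 5 (0xBF): reg=0x22
After byte 6 (0x30): reg=0x7E
After byte 7 (0xA5): reg=0x0F

Answer: 0x0F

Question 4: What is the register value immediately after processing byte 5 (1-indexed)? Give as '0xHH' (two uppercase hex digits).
Answer: 0x22

Derivation:
After byte 1 (0x88): reg=0xB1
After byte 2 (0x05): reg=0x05
After byte 3 (0xFB): reg=0xF4
After byte 4 (0xE1): reg=0x6B
After byte 5 (0xBF): reg=0x22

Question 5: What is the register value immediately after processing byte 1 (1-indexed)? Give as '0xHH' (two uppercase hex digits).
After byte 1 (0x88): reg=0xB1

Answer: 0xB1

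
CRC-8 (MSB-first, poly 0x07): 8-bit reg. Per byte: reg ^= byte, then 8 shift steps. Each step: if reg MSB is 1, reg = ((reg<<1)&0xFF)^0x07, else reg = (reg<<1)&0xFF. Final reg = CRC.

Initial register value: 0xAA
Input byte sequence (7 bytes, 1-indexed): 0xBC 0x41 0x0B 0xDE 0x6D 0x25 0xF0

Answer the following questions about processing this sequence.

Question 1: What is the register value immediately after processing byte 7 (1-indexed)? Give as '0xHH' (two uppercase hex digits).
Answer: 0x93

Derivation:
After byte 1 (0xBC): reg=0x62
After byte 2 (0x41): reg=0xE9
After byte 3 (0x0B): reg=0xA0
After byte 4 (0xDE): reg=0x7D
After byte 5 (0x6D): reg=0x70
After byte 6 (0x25): reg=0xAC
After byte 7 (0xF0): reg=0x93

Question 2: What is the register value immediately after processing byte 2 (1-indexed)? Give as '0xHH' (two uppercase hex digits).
Answer: 0xE9

Derivation:
After byte 1 (0xBC): reg=0x62
After byte 2 (0x41): reg=0xE9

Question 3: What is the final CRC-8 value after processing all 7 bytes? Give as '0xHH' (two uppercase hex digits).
Answer: 0x93

Derivation:
After byte 1 (0xBC): reg=0x62
After byte 2 (0x41): reg=0xE9
After byte 3 (0x0B): reg=0xA0
After byte 4 (0xDE): reg=0x7D
After byte 5 (0x6D): reg=0x70
After byte 6 (0x25): reg=0xAC
After byte 7 (0xF0): reg=0x93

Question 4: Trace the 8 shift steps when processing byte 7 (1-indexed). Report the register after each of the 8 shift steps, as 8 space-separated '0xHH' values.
After byte 1 (0xBC): reg=0x62
After byte 2 (0x41): reg=0xE9
After byte 3 (0x0B): reg=0xA0
After byte 4 (0xDE): reg=0x7D
After byte 5 (0x6D): reg=0x70
After byte 6 (0x25): reg=0xAC
Register before byte 7: 0xAC
After XOR with byte 0xF0: 0x5C

Answer: 0xB8 0x77 0xEE 0xDB 0xB1 0x65 0xCA 0x93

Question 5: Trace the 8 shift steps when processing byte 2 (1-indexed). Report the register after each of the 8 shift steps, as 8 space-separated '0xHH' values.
Answer: 0x46 0x8C 0x1F 0x3E 0x7C 0xF8 0xF7 0xE9

Derivation:
After byte 1 (0xBC): reg=0x62
Register before byte 2: 0x62
After XOR with byte 0x41: 0x23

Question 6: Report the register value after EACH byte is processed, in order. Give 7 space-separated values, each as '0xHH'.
0x62 0xE9 0xA0 0x7D 0x70 0xAC 0x93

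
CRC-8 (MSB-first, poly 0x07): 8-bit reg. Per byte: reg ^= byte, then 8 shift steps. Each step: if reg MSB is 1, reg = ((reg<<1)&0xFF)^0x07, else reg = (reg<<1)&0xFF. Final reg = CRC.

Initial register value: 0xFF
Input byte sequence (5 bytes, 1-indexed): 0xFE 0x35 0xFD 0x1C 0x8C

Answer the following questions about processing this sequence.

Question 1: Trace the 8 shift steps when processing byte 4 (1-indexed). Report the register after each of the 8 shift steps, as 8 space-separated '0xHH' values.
Answer: 0x64 0xC8 0x97 0x29 0x52 0xA4 0x4F 0x9E

Derivation:
After byte 1 (0xFE): reg=0x07
After byte 2 (0x35): reg=0x9E
After byte 3 (0xFD): reg=0x2E
Register before byte 4: 0x2E
After XOR with byte 0x1C: 0x32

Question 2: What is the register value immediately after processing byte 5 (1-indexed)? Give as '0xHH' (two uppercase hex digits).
After byte 1 (0xFE): reg=0x07
After byte 2 (0x35): reg=0x9E
After byte 3 (0xFD): reg=0x2E
After byte 4 (0x1C): reg=0x9E
After byte 5 (0x8C): reg=0x7E

Answer: 0x7E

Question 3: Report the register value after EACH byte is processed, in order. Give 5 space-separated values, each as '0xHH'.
0x07 0x9E 0x2E 0x9E 0x7E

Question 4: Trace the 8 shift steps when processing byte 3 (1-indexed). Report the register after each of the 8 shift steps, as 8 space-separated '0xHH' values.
After byte 1 (0xFE): reg=0x07
After byte 2 (0x35): reg=0x9E
Register before byte 3: 0x9E
After XOR with byte 0xFD: 0x63

Answer: 0xC6 0x8B 0x11 0x22 0x44 0x88 0x17 0x2E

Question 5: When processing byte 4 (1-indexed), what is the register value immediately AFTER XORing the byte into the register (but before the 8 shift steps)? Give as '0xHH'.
Register before byte 4: 0x2E
Byte 4: 0x1C
0x2E XOR 0x1C = 0x32

Answer: 0x32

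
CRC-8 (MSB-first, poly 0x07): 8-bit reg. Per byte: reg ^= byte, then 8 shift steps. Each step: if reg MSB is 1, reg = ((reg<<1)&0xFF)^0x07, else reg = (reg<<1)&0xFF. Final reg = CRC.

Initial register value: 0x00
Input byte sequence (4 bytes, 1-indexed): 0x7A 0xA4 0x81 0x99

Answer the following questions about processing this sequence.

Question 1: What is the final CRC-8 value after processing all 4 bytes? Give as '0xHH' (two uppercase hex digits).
Answer: 0x28

Derivation:
After byte 1 (0x7A): reg=0x61
After byte 2 (0xA4): reg=0x55
After byte 3 (0x81): reg=0x22
After byte 4 (0x99): reg=0x28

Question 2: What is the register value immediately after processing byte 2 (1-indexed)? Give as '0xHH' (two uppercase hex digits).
Answer: 0x55

Derivation:
After byte 1 (0x7A): reg=0x61
After byte 2 (0xA4): reg=0x55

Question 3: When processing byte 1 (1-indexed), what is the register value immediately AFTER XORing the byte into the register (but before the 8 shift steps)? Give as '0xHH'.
Answer: 0x7A

Derivation:
Register before byte 1: 0x00
Byte 1: 0x7A
0x00 XOR 0x7A = 0x7A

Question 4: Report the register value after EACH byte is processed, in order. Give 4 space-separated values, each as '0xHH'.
0x61 0x55 0x22 0x28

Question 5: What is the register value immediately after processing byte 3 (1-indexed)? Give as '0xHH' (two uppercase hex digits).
After byte 1 (0x7A): reg=0x61
After byte 2 (0xA4): reg=0x55
After byte 3 (0x81): reg=0x22

Answer: 0x22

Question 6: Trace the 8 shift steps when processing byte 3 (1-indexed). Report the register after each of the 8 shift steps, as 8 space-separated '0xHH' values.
Answer: 0xAF 0x59 0xB2 0x63 0xC6 0x8B 0x11 0x22

Derivation:
After byte 1 (0x7A): reg=0x61
After byte 2 (0xA4): reg=0x55
Register before byte 3: 0x55
After XOR with byte 0x81: 0xD4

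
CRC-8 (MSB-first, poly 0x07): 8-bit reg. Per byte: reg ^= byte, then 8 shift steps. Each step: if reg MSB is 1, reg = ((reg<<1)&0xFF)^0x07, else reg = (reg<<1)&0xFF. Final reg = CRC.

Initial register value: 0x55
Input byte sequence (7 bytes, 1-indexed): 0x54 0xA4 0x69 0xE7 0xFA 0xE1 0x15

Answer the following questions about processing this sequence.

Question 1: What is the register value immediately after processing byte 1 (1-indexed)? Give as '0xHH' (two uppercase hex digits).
Answer: 0x07

Derivation:
After byte 1 (0x54): reg=0x07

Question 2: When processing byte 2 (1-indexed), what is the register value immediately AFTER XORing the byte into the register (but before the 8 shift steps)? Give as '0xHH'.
Answer: 0xA3

Derivation:
Register before byte 2: 0x07
Byte 2: 0xA4
0x07 XOR 0xA4 = 0xA3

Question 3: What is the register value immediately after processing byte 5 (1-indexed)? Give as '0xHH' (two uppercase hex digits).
After byte 1 (0x54): reg=0x07
After byte 2 (0xA4): reg=0x60
After byte 3 (0x69): reg=0x3F
After byte 4 (0xE7): reg=0x06
After byte 5 (0xFA): reg=0xFA

Answer: 0xFA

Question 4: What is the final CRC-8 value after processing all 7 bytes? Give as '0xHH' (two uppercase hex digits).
After byte 1 (0x54): reg=0x07
After byte 2 (0xA4): reg=0x60
After byte 3 (0x69): reg=0x3F
After byte 4 (0xE7): reg=0x06
After byte 5 (0xFA): reg=0xFA
After byte 6 (0xE1): reg=0x41
After byte 7 (0x15): reg=0xAB

Answer: 0xAB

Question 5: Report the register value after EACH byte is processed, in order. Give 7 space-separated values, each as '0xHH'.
0x07 0x60 0x3F 0x06 0xFA 0x41 0xAB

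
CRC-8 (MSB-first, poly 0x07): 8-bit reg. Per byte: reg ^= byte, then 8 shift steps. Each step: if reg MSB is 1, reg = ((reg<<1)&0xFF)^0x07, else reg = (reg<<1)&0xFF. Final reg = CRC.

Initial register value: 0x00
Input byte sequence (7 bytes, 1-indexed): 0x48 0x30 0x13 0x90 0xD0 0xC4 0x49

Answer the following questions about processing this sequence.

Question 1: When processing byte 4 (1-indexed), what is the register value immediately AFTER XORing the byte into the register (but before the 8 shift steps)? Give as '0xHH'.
Register before byte 4: 0x57
Byte 4: 0x90
0x57 XOR 0x90 = 0xC7

Answer: 0xC7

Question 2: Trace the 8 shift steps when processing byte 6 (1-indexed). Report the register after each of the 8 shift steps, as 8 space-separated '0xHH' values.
Answer: 0xF8 0xF7 0xE9 0xD5 0xAD 0x5D 0xBA 0x73

Derivation:
After byte 1 (0x48): reg=0xFF
After byte 2 (0x30): reg=0x63
After byte 3 (0x13): reg=0x57
After byte 4 (0x90): reg=0x5B
After byte 5 (0xD0): reg=0xB8
Register before byte 6: 0xB8
After XOR with byte 0xC4: 0x7C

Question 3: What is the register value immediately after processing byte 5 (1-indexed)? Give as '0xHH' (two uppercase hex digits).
Answer: 0xB8

Derivation:
After byte 1 (0x48): reg=0xFF
After byte 2 (0x30): reg=0x63
After byte 3 (0x13): reg=0x57
After byte 4 (0x90): reg=0x5B
After byte 5 (0xD0): reg=0xB8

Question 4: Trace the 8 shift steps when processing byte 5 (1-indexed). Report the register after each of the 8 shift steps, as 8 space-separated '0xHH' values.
After byte 1 (0x48): reg=0xFF
After byte 2 (0x30): reg=0x63
After byte 3 (0x13): reg=0x57
After byte 4 (0x90): reg=0x5B
Register before byte 5: 0x5B
After XOR with byte 0xD0: 0x8B

Answer: 0x11 0x22 0x44 0x88 0x17 0x2E 0x5C 0xB8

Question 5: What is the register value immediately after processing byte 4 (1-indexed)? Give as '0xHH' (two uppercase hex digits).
After byte 1 (0x48): reg=0xFF
After byte 2 (0x30): reg=0x63
After byte 3 (0x13): reg=0x57
After byte 4 (0x90): reg=0x5B

Answer: 0x5B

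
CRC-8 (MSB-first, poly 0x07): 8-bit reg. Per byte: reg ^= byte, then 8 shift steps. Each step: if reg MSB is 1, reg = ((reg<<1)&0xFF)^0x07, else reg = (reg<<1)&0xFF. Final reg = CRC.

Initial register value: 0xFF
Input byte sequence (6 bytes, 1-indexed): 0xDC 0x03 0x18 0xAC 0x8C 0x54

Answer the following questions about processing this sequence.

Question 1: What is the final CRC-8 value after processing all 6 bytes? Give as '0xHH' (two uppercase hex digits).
Answer: 0x62

Derivation:
After byte 1 (0xDC): reg=0xE9
After byte 2 (0x03): reg=0x98
After byte 3 (0x18): reg=0x89
After byte 4 (0xAC): reg=0xFB
After byte 5 (0x8C): reg=0x42
After byte 6 (0x54): reg=0x62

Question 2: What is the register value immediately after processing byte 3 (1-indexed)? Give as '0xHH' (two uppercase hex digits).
After byte 1 (0xDC): reg=0xE9
After byte 2 (0x03): reg=0x98
After byte 3 (0x18): reg=0x89

Answer: 0x89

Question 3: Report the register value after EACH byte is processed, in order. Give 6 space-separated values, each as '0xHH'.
0xE9 0x98 0x89 0xFB 0x42 0x62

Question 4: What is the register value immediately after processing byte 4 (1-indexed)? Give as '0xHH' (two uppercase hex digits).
Answer: 0xFB

Derivation:
After byte 1 (0xDC): reg=0xE9
After byte 2 (0x03): reg=0x98
After byte 3 (0x18): reg=0x89
After byte 4 (0xAC): reg=0xFB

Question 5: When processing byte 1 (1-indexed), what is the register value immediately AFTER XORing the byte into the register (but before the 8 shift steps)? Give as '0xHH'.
Register before byte 1: 0xFF
Byte 1: 0xDC
0xFF XOR 0xDC = 0x23

Answer: 0x23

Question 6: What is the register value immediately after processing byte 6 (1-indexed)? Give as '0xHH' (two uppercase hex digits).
Answer: 0x62

Derivation:
After byte 1 (0xDC): reg=0xE9
After byte 2 (0x03): reg=0x98
After byte 3 (0x18): reg=0x89
After byte 4 (0xAC): reg=0xFB
After byte 5 (0x8C): reg=0x42
After byte 6 (0x54): reg=0x62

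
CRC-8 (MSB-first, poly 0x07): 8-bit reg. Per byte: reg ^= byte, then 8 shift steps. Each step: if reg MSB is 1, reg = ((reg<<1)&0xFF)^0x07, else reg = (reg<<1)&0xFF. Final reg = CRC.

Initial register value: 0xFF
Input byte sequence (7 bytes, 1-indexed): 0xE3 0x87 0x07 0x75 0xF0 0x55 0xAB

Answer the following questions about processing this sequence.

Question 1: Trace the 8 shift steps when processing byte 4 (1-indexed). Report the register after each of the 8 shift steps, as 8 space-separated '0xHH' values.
After byte 1 (0xE3): reg=0x54
After byte 2 (0x87): reg=0x37
After byte 3 (0x07): reg=0x90
Register before byte 4: 0x90
After XOR with byte 0x75: 0xE5

Answer: 0xCD 0x9D 0x3D 0x7A 0xF4 0xEF 0xD9 0xB5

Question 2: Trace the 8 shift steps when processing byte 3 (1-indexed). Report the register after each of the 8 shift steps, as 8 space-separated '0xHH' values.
After byte 1 (0xE3): reg=0x54
After byte 2 (0x87): reg=0x37
Register before byte 3: 0x37
After XOR with byte 0x07: 0x30

Answer: 0x60 0xC0 0x87 0x09 0x12 0x24 0x48 0x90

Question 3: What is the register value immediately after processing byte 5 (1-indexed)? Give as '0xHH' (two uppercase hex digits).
Answer: 0xDC

Derivation:
After byte 1 (0xE3): reg=0x54
After byte 2 (0x87): reg=0x37
After byte 3 (0x07): reg=0x90
After byte 4 (0x75): reg=0xB5
After byte 5 (0xF0): reg=0xDC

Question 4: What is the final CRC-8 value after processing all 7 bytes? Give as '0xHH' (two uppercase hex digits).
Answer: 0x53

Derivation:
After byte 1 (0xE3): reg=0x54
After byte 2 (0x87): reg=0x37
After byte 3 (0x07): reg=0x90
After byte 4 (0x75): reg=0xB5
After byte 5 (0xF0): reg=0xDC
After byte 6 (0x55): reg=0xB6
After byte 7 (0xAB): reg=0x53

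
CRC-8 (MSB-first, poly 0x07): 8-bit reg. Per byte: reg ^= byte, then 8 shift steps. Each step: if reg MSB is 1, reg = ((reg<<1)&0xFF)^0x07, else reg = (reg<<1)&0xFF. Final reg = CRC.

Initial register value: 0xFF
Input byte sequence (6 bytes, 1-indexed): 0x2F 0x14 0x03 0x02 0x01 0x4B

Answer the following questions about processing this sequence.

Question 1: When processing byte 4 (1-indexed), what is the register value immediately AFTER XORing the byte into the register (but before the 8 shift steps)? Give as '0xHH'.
Register before byte 4: 0x25
Byte 4: 0x02
0x25 XOR 0x02 = 0x27

Answer: 0x27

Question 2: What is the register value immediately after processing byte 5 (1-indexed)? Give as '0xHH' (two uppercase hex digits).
Answer: 0xC2

Derivation:
After byte 1 (0x2F): reg=0x3E
After byte 2 (0x14): reg=0xD6
After byte 3 (0x03): reg=0x25
After byte 4 (0x02): reg=0xF5
After byte 5 (0x01): reg=0xC2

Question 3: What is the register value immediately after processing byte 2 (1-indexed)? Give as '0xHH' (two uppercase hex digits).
After byte 1 (0x2F): reg=0x3E
After byte 2 (0x14): reg=0xD6

Answer: 0xD6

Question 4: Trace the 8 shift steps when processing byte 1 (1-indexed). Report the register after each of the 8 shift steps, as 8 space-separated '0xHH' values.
Answer: 0xA7 0x49 0x92 0x23 0x46 0x8C 0x1F 0x3E

Derivation:
Register before byte 1: 0xFF
After XOR with byte 0x2F: 0xD0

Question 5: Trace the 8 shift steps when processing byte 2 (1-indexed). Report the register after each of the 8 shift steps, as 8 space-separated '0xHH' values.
After byte 1 (0x2F): reg=0x3E
Register before byte 2: 0x3E
After XOR with byte 0x14: 0x2A

Answer: 0x54 0xA8 0x57 0xAE 0x5B 0xB6 0x6B 0xD6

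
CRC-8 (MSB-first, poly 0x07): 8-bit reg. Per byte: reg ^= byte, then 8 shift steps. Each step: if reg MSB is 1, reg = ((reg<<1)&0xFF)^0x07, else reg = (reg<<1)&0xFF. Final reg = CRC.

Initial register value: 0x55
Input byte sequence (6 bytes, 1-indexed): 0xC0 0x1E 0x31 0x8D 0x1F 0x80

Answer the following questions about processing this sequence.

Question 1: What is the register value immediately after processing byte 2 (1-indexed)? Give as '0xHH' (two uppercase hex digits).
Answer: 0xFA

Derivation:
After byte 1 (0xC0): reg=0xE2
After byte 2 (0x1E): reg=0xFA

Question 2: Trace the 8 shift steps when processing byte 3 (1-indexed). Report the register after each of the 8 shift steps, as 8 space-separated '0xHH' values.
Answer: 0x91 0x25 0x4A 0x94 0x2F 0x5E 0xBC 0x7F

Derivation:
After byte 1 (0xC0): reg=0xE2
After byte 2 (0x1E): reg=0xFA
Register before byte 3: 0xFA
After XOR with byte 0x31: 0xCB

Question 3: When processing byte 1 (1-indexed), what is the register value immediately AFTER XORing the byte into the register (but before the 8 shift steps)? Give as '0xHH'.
Answer: 0x95

Derivation:
Register before byte 1: 0x55
Byte 1: 0xC0
0x55 XOR 0xC0 = 0x95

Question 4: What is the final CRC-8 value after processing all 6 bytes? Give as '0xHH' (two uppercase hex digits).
After byte 1 (0xC0): reg=0xE2
After byte 2 (0x1E): reg=0xFA
After byte 3 (0x31): reg=0x7F
After byte 4 (0x8D): reg=0xD0
After byte 5 (0x1F): reg=0x63
After byte 6 (0x80): reg=0xA7

Answer: 0xA7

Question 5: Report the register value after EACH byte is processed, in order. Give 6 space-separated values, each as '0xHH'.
0xE2 0xFA 0x7F 0xD0 0x63 0xA7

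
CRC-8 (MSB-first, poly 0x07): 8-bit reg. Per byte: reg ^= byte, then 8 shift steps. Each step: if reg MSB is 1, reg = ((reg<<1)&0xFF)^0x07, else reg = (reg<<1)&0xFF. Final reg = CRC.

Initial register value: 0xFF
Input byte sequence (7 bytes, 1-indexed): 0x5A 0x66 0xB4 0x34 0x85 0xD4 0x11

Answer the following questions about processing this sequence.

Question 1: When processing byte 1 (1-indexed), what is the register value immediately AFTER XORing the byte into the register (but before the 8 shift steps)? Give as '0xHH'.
Register before byte 1: 0xFF
Byte 1: 0x5A
0xFF XOR 0x5A = 0xA5

Answer: 0xA5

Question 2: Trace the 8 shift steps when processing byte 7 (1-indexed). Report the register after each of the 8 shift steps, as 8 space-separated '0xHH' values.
After byte 1 (0x5A): reg=0x72
After byte 2 (0x66): reg=0x6C
After byte 3 (0xB4): reg=0x06
After byte 4 (0x34): reg=0x9E
After byte 5 (0x85): reg=0x41
After byte 6 (0xD4): reg=0xE2
Register before byte 7: 0xE2
After XOR with byte 0x11: 0xF3

Answer: 0xE1 0xC5 0x8D 0x1D 0x3A 0x74 0xE8 0xD7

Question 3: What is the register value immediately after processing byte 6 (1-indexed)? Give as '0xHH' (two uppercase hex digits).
After byte 1 (0x5A): reg=0x72
After byte 2 (0x66): reg=0x6C
After byte 3 (0xB4): reg=0x06
After byte 4 (0x34): reg=0x9E
After byte 5 (0x85): reg=0x41
After byte 6 (0xD4): reg=0xE2

Answer: 0xE2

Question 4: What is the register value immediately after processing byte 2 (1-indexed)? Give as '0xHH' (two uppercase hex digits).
After byte 1 (0x5A): reg=0x72
After byte 2 (0x66): reg=0x6C

Answer: 0x6C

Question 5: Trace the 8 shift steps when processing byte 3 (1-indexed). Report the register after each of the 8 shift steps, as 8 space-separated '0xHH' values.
After byte 1 (0x5A): reg=0x72
After byte 2 (0x66): reg=0x6C
Register before byte 3: 0x6C
After XOR with byte 0xB4: 0xD8

Answer: 0xB7 0x69 0xD2 0xA3 0x41 0x82 0x03 0x06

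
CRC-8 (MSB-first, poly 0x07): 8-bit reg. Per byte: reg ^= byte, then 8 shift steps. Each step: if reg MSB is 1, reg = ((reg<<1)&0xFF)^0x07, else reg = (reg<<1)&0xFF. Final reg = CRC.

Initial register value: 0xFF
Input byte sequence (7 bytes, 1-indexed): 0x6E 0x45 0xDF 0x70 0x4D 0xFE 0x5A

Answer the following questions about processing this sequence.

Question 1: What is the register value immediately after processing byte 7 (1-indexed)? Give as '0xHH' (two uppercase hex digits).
Answer: 0x46

Derivation:
After byte 1 (0x6E): reg=0xFE
After byte 2 (0x45): reg=0x28
After byte 3 (0xDF): reg=0xCB
After byte 4 (0x70): reg=0x28
After byte 5 (0x4D): reg=0x3C
After byte 6 (0xFE): reg=0x40
After byte 7 (0x5A): reg=0x46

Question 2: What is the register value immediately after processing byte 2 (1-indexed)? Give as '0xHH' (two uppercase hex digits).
Answer: 0x28

Derivation:
After byte 1 (0x6E): reg=0xFE
After byte 2 (0x45): reg=0x28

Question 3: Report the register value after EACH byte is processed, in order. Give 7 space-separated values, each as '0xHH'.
0xFE 0x28 0xCB 0x28 0x3C 0x40 0x46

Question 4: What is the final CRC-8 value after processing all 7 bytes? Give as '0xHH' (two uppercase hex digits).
Answer: 0x46

Derivation:
After byte 1 (0x6E): reg=0xFE
After byte 2 (0x45): reg=0x28
After byte 3 (0xDF): reg=0xCB
After byte 4 (0x70): reg=0x28
After byte 5 (0x4D): reg=0x3C
After byte 6 (0xFE): reg=0x40
After byte 7 (0x5A): reg=0x46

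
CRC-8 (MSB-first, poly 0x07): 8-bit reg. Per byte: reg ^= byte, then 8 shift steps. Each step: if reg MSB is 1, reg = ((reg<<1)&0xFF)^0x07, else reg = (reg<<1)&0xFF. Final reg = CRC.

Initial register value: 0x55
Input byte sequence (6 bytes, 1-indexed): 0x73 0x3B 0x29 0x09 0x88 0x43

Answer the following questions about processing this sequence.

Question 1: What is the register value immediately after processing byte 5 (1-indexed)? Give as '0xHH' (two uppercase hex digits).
After byte 1 (0x73): reg=0xF2
After byte 2 (0x3B): reg=0x71
After byte 3 (0x29): reg=0x8F
After byte 4 (0x09): reg=0x9B
After byte 5 (0x88): reg=0x79

Answer: 0x79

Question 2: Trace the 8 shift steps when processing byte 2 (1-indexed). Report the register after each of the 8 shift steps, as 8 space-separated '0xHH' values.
After byte 1 (0x73): reg=0xF2
Register before byte 2: 0xF2
After XOR with byte 0x3B: 0xC9

Answer: 0x95 0x2D 0x5A 0xB4 0x6F 0xDE 0xBB 0x71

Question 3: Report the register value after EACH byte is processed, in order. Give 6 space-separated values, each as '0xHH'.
0xF2 0x71 0x8F 0x9B 0x79 0xA6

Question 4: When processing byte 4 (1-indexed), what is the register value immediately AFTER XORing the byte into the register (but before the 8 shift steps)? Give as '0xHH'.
Register before byte 4: 0x8F
Byte 4: 0x09
0x8F XOR 0x09 = 0x86

Answer: 0x86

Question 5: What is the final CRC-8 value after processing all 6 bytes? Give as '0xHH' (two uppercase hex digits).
After byte 1 (0x73): reg=0xF2
After byte 2 (0x3B): reg=0x71
After byte 3 (0x29): reg=0x8F
After byte 4 (0x09): reg=0x9B
After byte 5 (0x88): reg=0x79
After byte 6 (0x43): reg=0xA6

Answer: 0xA6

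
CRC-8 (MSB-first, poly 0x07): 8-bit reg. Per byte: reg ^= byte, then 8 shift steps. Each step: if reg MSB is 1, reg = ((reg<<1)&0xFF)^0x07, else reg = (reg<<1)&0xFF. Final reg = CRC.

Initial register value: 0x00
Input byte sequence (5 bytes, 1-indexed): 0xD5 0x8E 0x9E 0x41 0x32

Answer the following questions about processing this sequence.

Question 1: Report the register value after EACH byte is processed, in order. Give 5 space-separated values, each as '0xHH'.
0x25 0x58 0x5C 0x53 0x20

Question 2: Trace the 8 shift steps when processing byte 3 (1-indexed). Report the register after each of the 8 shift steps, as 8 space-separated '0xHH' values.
After byte 1 (0xD5): reg=0x25
After byte 2 (0x8E): reg=0x58
Register before byte 3: 0x58
After XOR with byte 0x9E: 0xC6

Answer: 0x8B 0x11 0x22 0x44 0x88 0x17 0x2E 0x5C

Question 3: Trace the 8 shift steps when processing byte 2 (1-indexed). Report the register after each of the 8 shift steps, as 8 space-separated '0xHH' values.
Answer: 0x51 0xA2 0x43 0x86 0x0B 0x16 0x2C 0x58

Derivation:
After byte 1 (0xD5): reg=0x25
Register before byte 2: 0x25
After XOR with byte 0x8E: 0xAB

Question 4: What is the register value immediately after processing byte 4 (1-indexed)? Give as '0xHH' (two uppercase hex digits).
After byte 1 (0xD5): reg=0x25
After byte 2 (0x8E): reg=0x58
After byte 3 (0x9E): reg=0x5C
After byte 4 (0x41): reg=0x53

Answer: 0x53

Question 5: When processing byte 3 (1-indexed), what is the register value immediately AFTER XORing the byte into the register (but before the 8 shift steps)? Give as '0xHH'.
Answer: 0xC6

Derivation:
Register before byte 3: 0x58
Byte 3: 0x9E
0x58 XOR 0x9E = 0xC6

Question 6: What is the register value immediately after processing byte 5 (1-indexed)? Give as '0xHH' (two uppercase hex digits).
After byte 1 (0xD5): reg=0x25
After byte 2 (0x8E): reg=0x58
After byte 3 (0x9E): reg=0x5C
After byte 4 (0x41): reg=0x53
After byte 5 (0x32): reg=0x20

Answer: 0x20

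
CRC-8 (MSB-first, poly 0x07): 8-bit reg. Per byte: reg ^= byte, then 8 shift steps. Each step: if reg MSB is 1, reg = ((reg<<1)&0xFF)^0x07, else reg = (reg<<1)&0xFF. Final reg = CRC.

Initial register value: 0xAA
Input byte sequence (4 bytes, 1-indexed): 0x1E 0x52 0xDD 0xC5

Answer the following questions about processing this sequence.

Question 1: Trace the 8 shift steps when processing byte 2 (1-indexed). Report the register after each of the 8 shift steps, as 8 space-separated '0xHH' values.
After byte 1 (0x1E): reg=0x05
Register before byte 2: 0x05
After XOR with byte 0x52: 0x57

Answer: 0xAE 0x5B 0xB6 0x6B 0xD6 0xAB 0x51 0xA2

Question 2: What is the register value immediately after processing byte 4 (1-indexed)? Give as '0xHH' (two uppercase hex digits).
After byte 1 (0x1E): reg=0x05
After byte 2 (0x52): reg=0xA2
After byte 3 (0xDD): reg=0x7A
After byte 4 (0xC5): reg=0x34

Answer: 0x34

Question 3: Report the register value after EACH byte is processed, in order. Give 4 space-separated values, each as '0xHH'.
0x05 0xA2 0x7A 0x34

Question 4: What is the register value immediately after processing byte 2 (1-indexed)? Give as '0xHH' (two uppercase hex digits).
After byte 1 (0x1E): reg=0x05
After byte 2 (0x52): reg=0xA2

Answer: 0xA2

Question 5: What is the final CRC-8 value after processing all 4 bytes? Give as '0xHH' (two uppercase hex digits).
Answer: 0x34

Derivation:
After byte 1 (0x1E): reg=0x05
After byte 2 (0x52): reg=0xA2
After byte 3 (0xDD): reg=0x7A
After byte 4 (0xC5): reg=0x34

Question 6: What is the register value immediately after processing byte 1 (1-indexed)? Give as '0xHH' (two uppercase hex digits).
Answer: 0x05

Derivation:
After byte 1 (0x1E): reg=0x05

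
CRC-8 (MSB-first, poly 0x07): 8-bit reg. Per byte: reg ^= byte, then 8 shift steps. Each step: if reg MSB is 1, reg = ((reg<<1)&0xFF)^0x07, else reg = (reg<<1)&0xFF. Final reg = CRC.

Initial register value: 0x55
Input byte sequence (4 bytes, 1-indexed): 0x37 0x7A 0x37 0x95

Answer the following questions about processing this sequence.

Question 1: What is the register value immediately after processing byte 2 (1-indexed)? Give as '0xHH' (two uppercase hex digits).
After byte 1 (0x37): reg=0x29
After byte 2 (0x7A): reg=0xBE

Answer: 0xBE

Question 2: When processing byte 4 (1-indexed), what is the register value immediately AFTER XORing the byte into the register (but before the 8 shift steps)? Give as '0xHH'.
Answer: 0x23

Derivation:
Register before byte 4: 0xB6
Byte 4: 0x95
0xB6 XOR 0x95 = 0x23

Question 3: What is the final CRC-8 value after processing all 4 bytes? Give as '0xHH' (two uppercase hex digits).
After byte 1 (0x37): reg=0x29
After byte 2 (0x7A): reg=0xBE
After byte 3 (0x37): reg=0xB6
After byte 4 (0x95): reg=0xE9

Answer: 0xE9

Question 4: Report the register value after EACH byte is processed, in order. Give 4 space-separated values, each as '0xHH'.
0x29 0xBE 0xB6 0xE9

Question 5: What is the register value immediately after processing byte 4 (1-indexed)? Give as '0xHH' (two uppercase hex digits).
Answer: 0xE9

Derivation:
After byte 1 (0x37): reg=0x29
After byte 2 (0x7A): reg=0xBE
After byte 3 (0x37): reg=0xB6
After byte 4 (0x95): reg=0xE9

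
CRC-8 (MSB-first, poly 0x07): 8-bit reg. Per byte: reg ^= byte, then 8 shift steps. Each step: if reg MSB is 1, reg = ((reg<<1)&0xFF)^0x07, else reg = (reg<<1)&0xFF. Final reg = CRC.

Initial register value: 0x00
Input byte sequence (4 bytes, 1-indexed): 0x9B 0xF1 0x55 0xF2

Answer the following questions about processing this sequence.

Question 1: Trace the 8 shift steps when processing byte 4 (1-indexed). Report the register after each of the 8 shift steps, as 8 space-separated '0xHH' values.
After byte 1 (0x9B): reg=0xC8
After byte 2 (0xF1): reg=0xAF
After byte 3 (0x55): reg=0xE8
Register before byte 4: 0xE8
After XOR with byte 0xF2: 0x1A

Answer: 0x34 0x68 0xD0 0xA7 0x49 0x92 0x23 0x46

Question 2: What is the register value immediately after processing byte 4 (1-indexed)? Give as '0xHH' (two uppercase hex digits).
After byte 1 (0x9B): reg=0xC8
After byte 2 (0xF1): reg=0xAF
After byte 3 (0x55): reg=0xE8
After byte 4 (0xF2): reg=0x46

Answer: 0x46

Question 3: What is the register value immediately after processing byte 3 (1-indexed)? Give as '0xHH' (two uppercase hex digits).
Answer: 0xE8

Derivation:
After byte 1 (0x9B): reg=0xC8
After byte 2 (0xF1): reg=0xAF
After byte 3 (0x55): reg=0xE8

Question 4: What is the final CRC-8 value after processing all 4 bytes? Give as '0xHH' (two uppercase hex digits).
After byte 1 (0x9B): reg=0xC8
After byte 2 (0xF1): reg=0xAF
After byte 3 (0x55): reg=0xE8
After byte 4 (0xF2): reg=0x46

Answer: 0x46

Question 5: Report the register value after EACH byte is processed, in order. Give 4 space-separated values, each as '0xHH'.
0xC8 0xAF 0xE8 0x46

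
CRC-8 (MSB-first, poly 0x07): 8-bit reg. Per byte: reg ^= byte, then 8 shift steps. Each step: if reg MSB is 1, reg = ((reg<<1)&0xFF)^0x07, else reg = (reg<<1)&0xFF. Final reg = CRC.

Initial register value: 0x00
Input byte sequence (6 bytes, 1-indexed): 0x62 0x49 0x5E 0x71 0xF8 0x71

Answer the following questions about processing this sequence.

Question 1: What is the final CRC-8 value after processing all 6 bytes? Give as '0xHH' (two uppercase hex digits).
Answer: 0x74

Derivation:
After byte 1 (0x62): reg=0x29
After byte 2 (0x49): reg=0x27
After byte 3 (0x5E): reg=0x68
After byte 4 (0x71): reg=0x4F
After byte 5 (0xF8): reg=0x0C
After byte 6 (0x71): reg=0x74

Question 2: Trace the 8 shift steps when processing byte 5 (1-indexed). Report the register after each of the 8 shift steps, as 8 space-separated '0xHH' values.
Answer: 0x69 0xD2 0xA3 0x41 0x82 0x03 0x06 0x0C

Derivation:
After byte 1 (0x62): reg=0x29
After byte 2 (0x49): reg=0x27
After byte 3 (0x5E): reg=0x68
After byte 4 (0x71): reg=0x4F
Register before byte 5: 0x4F
After XOR with byte 0xF8: 0xB7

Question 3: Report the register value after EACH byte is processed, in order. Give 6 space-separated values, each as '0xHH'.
0x29 0x27 0x68 0x4F 0x0C 0x74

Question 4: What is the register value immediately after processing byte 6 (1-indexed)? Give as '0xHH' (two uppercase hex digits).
Answer: 0x74

Derivation:
After byte 1 (0x62): reg=0x29
After byte 2 (0x49): reg=0x27
After byte 3 (0x5E): reg=0x68
After byte 4 (0x71): reg=0x4F
After byte 5 (0xF8): reg=0x0C
After byte 6 (0x71): reg=0x74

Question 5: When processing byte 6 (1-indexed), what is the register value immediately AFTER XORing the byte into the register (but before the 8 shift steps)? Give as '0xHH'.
Answer: 0x7D

Derivation:
Register before byte 6: 0x0C
Byte 6: 0x71
0x0C XOR 0x71 = 0x7D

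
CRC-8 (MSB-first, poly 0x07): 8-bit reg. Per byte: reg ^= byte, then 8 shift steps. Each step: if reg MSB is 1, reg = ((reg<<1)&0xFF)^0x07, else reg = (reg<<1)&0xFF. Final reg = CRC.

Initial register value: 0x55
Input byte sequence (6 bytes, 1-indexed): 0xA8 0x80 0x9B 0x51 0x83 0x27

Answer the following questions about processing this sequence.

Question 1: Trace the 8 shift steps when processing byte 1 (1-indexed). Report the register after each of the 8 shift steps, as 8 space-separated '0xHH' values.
Register before byte 1: 0x55
After XOR with byte 0xA8: 0xFD

Answer: 0xFD 0xFD 0xFD 0xFD 0xFD 0xFD 0xFD 0xFD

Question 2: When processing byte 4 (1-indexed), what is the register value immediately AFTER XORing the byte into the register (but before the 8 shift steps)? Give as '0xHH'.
Answer: 0xD2

Derivation:
Register before byte 4: 0x83
Byte 4: 0x51
0x83 XOR 0x51 = 0xD2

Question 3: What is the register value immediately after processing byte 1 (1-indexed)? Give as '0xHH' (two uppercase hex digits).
After byte 1 (0xA8): reg=0xFD

Answer: 0xFD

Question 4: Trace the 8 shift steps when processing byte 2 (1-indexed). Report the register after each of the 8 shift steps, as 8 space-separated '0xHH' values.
After byte 1 (0xA8): reg=0xFD
Register before byte 2: 0xFD
After XOR with byte 0x80: 0x7D

Answer: 0xFA 0xF3 0xE1 0xC5 0x8D 0x1D 0x3A 0x74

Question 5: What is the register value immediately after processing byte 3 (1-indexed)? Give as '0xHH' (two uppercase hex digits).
Answer: 0x83

Derivation:
After byte 1 (0xA8): reg=0xFD
After byte 2 (0x80): reg=0x74
After byte 3 (0x9B): reg=0x83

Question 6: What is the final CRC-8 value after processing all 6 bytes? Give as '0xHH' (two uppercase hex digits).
Answer: 0x85

Derivation:
After byte 1 (0xA8): reg=0xFD
After byte 2 (0x80): reg=0x74
After byte 3 (0x9B): reg=0x83
After byte 4 (0x51): reg=0x30
After byte 5 (0x83): reg=0x10
After byte 6 (0x27): reg=0x85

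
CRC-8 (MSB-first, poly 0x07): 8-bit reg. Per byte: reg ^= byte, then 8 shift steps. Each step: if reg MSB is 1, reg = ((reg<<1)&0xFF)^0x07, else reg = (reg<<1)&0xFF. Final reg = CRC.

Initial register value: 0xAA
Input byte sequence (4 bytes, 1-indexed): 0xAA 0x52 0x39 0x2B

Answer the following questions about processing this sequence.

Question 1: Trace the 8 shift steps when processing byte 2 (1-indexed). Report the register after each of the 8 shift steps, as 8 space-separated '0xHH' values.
Answer: 0xA4 0x4F 0x9E 0x3B 0x76 0xEC 0xDF 0xB9

Derivation:
After byte 1 (0xAA): reg=0x00
Register before byte 2: 0x00
After XOR with byte 0x52: 0x52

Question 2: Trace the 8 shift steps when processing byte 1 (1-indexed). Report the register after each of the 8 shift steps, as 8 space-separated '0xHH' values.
Answer: 0x00 0x00 0x00 0x00 0x00 0x00 0x00 0x00

Derivation:
Register before byte 1: 0xAA
After XOR with byte 0xAA: 0x00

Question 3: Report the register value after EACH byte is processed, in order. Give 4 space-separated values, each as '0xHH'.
0x00 0xB9 0x89 0x67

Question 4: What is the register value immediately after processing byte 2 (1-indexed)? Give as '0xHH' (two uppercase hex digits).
Answer: 0xB9

Derivation:
After byte 1 (0xAA): reg=0x00
After byte 2 (0x52): reg=0xB9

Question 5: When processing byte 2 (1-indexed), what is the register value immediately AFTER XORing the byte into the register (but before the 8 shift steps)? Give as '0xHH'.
Register before byte 2: 0x00
Byte 2: 0x52
0x00 XOR 0x52 = 0x52

Answer: 0x52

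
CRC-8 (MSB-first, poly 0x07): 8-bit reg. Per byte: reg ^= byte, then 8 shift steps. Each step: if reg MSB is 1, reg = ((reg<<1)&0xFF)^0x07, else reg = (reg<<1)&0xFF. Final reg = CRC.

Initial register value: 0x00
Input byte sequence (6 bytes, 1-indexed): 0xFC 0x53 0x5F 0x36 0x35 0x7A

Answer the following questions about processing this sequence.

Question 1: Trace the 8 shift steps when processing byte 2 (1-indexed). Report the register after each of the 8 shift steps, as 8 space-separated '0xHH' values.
After byte 1 (0xFC): reg=0xFA
Register before byte 2: 0xFA
After XOR with byte 0x53: 0xA9

Answer: 0x55 0xAA 0x53 0xA6 0x4B 0x96 0x2B 0x56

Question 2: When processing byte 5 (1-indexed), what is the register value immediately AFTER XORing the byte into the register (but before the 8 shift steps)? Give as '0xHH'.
Register before byte 5: 0x3F
Byte 5: 0x35
0x3F XOR 0x35 = 0x0A

Answer: 0x0A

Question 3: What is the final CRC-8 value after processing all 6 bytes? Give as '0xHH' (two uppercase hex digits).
After byte 1 (0xFC): reg=0xFA
After byte 2 (0x53): reg=0x56
After byte 3 (0x5F): reg=0x3F
After byte 4 (0x36): reg=0x3F
After byte 5 (0x35): reg=0x36
After byte 6 (0x7A): reg=0xE3

Answer: 0xE3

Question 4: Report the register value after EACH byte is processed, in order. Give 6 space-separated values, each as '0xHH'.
0xFA 0x56 0x3F 0x3F 0x36 0xE3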